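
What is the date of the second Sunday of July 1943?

July 1, 1943 is a Thursday.
The first Sunday is therefore July 4 (3 days later).
The second Sunday is 4 + 1×7 = July 11.

July 11, 1943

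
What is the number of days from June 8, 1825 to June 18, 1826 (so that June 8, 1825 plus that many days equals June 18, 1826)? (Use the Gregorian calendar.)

375

Jun 8, 1825 → Jul 8, 1825: 30 days (June has 30).
Jul 8, 1825 → Aug 8, 1825: 31 days (July has 31).
Aug 8, 1825 → Sep 8, 1825: 31 days (August has 31).
Sep 8, 1825 → Oct 8, 1825: 30 days (September has 30).
Oct 8, 1825 → Nov 8, 1825: 31 days (October has 31).
Nov 8, 1825 → Dec 8, 1825: 30 days (November has 30).
Dec 8, 1825 → Jan 8, 1826: 31 days (December has 31).
Jan 8, 1826 → Feb 8, 1826: 31 days (January has 31).
Feb 8, 1826 → Mar 8, 1826: 28 days (February has 28).
Mar 8, 1826 → Apr 8, 1826: 31 days (March has 31).
Apr 8, 1826 → May 8, 1826: 30 days (April has 30).
May 8, 1826 → Jun 8, 1826: 31 days (May has 31).
Jun 8, 1826 → Jun 18, 1826: 10 days.
Total: 375 days.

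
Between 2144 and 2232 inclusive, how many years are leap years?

22

Multiples of 4 in [2144,2232]: 23.
Of those, multiples of 100: 1 (not leap unless ÷400).
Multiples of 400: 0.
Leap years = 23 − 1 + 0 = 22.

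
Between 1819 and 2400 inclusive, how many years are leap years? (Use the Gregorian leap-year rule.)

142

Multiples of 4 in [1819,2400]: 146.
Of those, multiples of 100: 6 (not leap unless ÷400).
Multiples of 400: 2.
Leap years = 146 − 6 + 2 = 142.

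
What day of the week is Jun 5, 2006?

Monday

January 1, 2006 is a Sunday.
Jan 1, 2006 → Feb 1, 2006: 31 days (January has 31).
Feb 1, 2006 → Mar 1, 2006: 28 days (February has 28).
Mar 1, 2006 → Apr 1, 2006: 31 days (March has 31).
Apr 1, 2006 → May 1, 2006: 30 days (April has 30).
May 1, 2006 → Jun 1, 2006: 31 days (May has 31).
Jun 1, 2006 → Jun 5, 2006: 4 days.
Total: 155 days.
155 mod 7 = 1, so Sunday + 1 = Monday.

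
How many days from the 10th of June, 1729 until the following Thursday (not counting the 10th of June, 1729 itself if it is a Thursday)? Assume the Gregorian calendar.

Jun 10, 1729 is a Friday.
From Friday to the next Thursday is 6 days.

6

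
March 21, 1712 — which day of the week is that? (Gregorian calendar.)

Monday

Doomsday rule: the anchor day for the 1700s is Sunday. For year 12: 12÷12 = 1 r 0, and 0÷4 = 0, so 1+0+0 = 1.
Sunday + 1 ≡ Monday — that's 1712's doomsday.
In March the doomsday date is Mar 14.
Mar 21 is 7 days after Mar 14; 7 mod 7 = 0, so Monday + 0 = Monday.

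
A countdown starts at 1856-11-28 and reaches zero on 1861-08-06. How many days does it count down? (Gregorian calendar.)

Nov 28, 1856 → Nov 28, 1857: 365 days.
Nov 28, 1857 → Nov 28, 1858: 365 days.
Nov 28, 1858 → Nov 28, 1859: 365 days.
Nov 28, 1859 → Nov 28, 1860: 366 days (Feb 29, 1860 is in that span).
Nov 28, 1860 → Dec 28, 1860: 30 days (November has 30).
Dec 28, 1860 → Jan 28, 1861: 31 days (December has 31).
Jan 28, 1861 → Feb 28, 1861: 31 days (January has 31).
Feb 28, 1861 → Mar 28, 1861: 28 days (February has 28).
Mar 28, 1861 → Apr 28, 1861: 31 days (March has 31).
Apr 28, 1861 → May 28, 1861: 30 days (April has 30).
May 28, 1861 → Jun 28, 1861: 31 days (May has 31).
Jun 28, 1861 → Jul 28, 1861: 30 days (June has 30).
Jul 28, 1861 → Aug 6, 1861: 9 days.
Total: 1712 days.

1712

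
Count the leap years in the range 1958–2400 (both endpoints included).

108

Multiples of 4 in [1958,2400]: 111.
Of those, multiples of 100: 5 (not leap unless ÷400).
Multiples of 400: 2.
Leap years = 111 − 5 + 2 = 108.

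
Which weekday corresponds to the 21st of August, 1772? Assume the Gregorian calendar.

Friday

Doomsday rule: the anchor day for the 1700s is Sunday. For year 72: 72÷12 = 6 r 0, and 0÷4 = 0, so 6+0+0 = 6.
Sunday + 6 ≡ Saturday — that's 1772's doomsday.
In August the doomsday date is Aug 8.
Aug 21 is 13 days after Aug 8; 13 mod 7 = 6, so Saturday + 6 = Friday.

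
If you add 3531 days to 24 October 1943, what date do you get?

+366 (one year; includes Feb 29, 1944) → Oct 24, 1944 (3165 left).
+365 (one year) → Oct 24, 1945 (2800 left).
+365 (one year) → Oct 24, 1946 (2435 left).
+365 (one year) → Oct 24, 1947 (2070 left).
+366 (one year; includes Feb 29, 1948) → Oct 24, 1948 (1704 left).
+365 (one year) → Oct 24, 1949 (1339 left).
+365 (one year) → Oct 24, 1950 (974 left).
+365 (one year) → Oct 24, 1951 (609 left).
+366 (one year; includes Feb 29, 1952) → Oct 24, 1952 (243 left).
Oct has 31 days: +8 → Nov 1, 1952 (235 left).
Nov has 30 days: +30 → Dec 1, 1952 (205 left).
Dec has 31 days: +31 → Jan 1, 1953 (174 left).
Jan has 31 days: +31 → Feb 1, 1953 (143 left).
Feb has 28 days: +28 → Mar 1, 1953 (115 left).
Mar has 31 days: +31 → Apr 1, 1953 (84 left).
Apr has 30 days: +30 → May 1, 1953 (54 left).
May has 31 days: +31 → Jun 1, 1953 (23 left).
+23 → Jun 24, 1953.

June 24, 1953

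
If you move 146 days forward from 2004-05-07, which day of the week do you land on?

First find the weekday of May 7, 2004. Doomsday rule: the anchor day for the 2000s is Tuesday. For year 04: 4÷12 = 0 r 4, and 4÷4 = 1, so 0+4+1 = 5.
Tuesday + 5 ≡ Sunday — that's 2004's doomsday.
In May the doomsday date is May 9.
May 7 is 2 days before May 9; 2 mod 7 = 2, so Sunday − 2 = Friday.
146 mod 7 = 6, so 146 days after a Friday is Friday + 6 = Thursday.

Thursday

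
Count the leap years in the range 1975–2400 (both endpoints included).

Multiples of 4 in [1975,2400]: 107.
Of those, multiples of 100: 5 (not leap unless ÷400).
Multiples of 400: 2.
Leap years = 107 − 5 + 2 = 104.

104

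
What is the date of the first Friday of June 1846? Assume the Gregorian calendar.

June 1, 1846 is a Monday.
The first Friday is therefore June 5 (4 days later).

June 5, 1846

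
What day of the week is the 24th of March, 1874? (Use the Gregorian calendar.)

Doomsday rule: the anchor day for the 1800s is Friday. For year 74: 74÷12 = 6 r 2, and 2÷4 = 0, so 6+2+0 = 8.
Friday + 8 ≡ Saturday — that's 1874's doomsday.
In March the doomsday date is Mar 14.
Mar 24 is 10 days after Mar 14; 10 mod 7 = 3, so Saturday + 3 = Tuesday.

Tuesday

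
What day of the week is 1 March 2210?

Doomsday rule: the anchor day for the 2200s is Friday. For year 10: 10÷12 = 0 r 10, and 10÷4 = 2, so 0+10+2 = 12.
Friday + 12 ≡ Wednesday — that's 2210's doomsday.
In March the doomsday date is Mar 14.
Mar 1 is 13 days before Mar 14; 13 mod 7 = 6, so Wednesday − 6 = Thursday.

Thursday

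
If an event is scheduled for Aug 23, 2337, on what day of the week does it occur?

Monday

Doomsday rule: the anchor day for the 2300s is Wednesday. For year 37: 37÷12 = 3 r 1, and 1÷4 = 0, so 3+1+0 = 4.
Wednesday + 4 ≡ Sunday — that's 2337's doomsday.
In August the doomsday date is Aug 8.
Aug 23 is 15 days after Aug 8; 15 mod 7 = 1, so Sunday + 1 = Monday.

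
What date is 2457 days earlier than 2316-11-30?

March 10, 2310

−366 (one year; includes Feb 29, 2316) → Nov 30, 2315 (2091 left).
−365 (one year) → Nov 30, 2314 (1726 left).
−365 (one year) → Nov 30, 2313 (1361 left).
−365 (one year) → Nov 30, 2312 (996 left).
−366 (one year; includes Feb 29, 2312) → Nov 30, 2311 (630 left).
−365 (one year) → Nov 30, 2310 (265 left).
−30 → Oct 31, 2310 (end of Oct, 31 days; 235 left).
−31 → Sep 30, 2310 (end of Sep, 30 days; 204 left).
−30 → Aug 31, 2310 (end of Aug, 31 days; 174 left).
−31 → Jul 31, 2310 (end of Jul, 31 days; 143 left).
−31 → Jun 30, 2310 (end of Jun, 30 days; 112 left).
−30 → May 31, 2310 (end of May, 31 days; 82 left).
−31 → Apr 30, 2310 (end of Apr, 30 days; 51 left).
−30 → Mar 31, 2310 (end of Mar, 31 days; 21 left).
−21 → Mar 10, 2310.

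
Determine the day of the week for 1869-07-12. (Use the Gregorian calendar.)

Doomsday rule: the anchor day for the 1800s is Friday. For year 69: 69÷12 = 5 r 9, and 9÷4 = 2, so 5+9+2 = 16.
Friday + 16 ≡ Sunday — that's 1869's doomsday.
In July the doomsday date is Jul 11.
Jul 12 is 1 day after Jul 11; 1 mod 7 = 1, so Sunday + 1 = Monday.

Monday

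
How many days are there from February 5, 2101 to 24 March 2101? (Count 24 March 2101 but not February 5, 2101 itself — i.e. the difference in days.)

47

Feb 5, 2101 → Mar 5, 2101: 28 days (February has 28).
Mar 5, 2101 → Mar 24, 2101: 19 days.
Total: 47 days.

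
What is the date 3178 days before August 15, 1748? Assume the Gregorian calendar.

December 3, 1739

−366 (one year; includes Feb 29, 1748) → Aug 15, 1747 (2812 left).
−365 (one year) → Aug 15, 1746 (2447 left).
−365 (one year) → Aug 15, 1745 (2082 left).
−365 (one year) → Aug 15, 1744 (1717 left).
−366 (one year; includes Feb 29, 1744) → Aug 15, 1743 (1351 left).
−365 (one year) → Aug 15, 1742 (986 left).
−365 (one year) → Aug 15, 1741 (621 left).
−365 (one year) → Aug 15, 1740 (256 left).
−15 → Jul 31, 1740 (end of Jul, 31 days; 241 left).
−31 → Jun 30, 1740 (end of Jun, 30 days; 210 left).
−30 → May 31, 1740 (end of May, 31 days; 180 left).
−31 → Apr 30, 1740 (end of Apr, 30 days; 149 left).
−30 → Mar 31, 1740 (end of Mar, 31 days; 119 left).
−31 → Feb 29, 1740 (end of Feb, 29 days; 88 left).
−29 → Jan 31, 1740 (end of Jan, 31 days; 59 left).
−31 → Dec 31, 1739 (end of Dec, 31 days; 28 left).
−28 → Dec 3, 1739.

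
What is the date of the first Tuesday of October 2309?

October 5, 2309

October 1, 2309 is a Friday.
The first Tuesday is therefore October 5 (4 days later).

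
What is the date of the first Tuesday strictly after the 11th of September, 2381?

September 15, 2381

Sep 11, 2381 is a Friday.
From Friday to the next Tuesday is 4 days.
Sep 11, 2381 + 4 = Sep 15, 2381.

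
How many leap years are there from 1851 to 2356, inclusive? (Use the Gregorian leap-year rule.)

123

Multiples of 4 in [1851,2356]: 127.
Of those, multiples of 100: 5 (not leap unless ÷400).
Multiples of 400: 1.
Leap years = 127 − 5 + 1 = 123.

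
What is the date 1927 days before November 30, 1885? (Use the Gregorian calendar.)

−365 (one year) → Nov 30, 1884 (1562 left).
−366 (one year; includes Feb 29, 1884) → Nov 30, 1883 (1196 left).
−365 (one year) → Nov 30, 1882 (831 left).
−365 (one year) → Nov 30, 1881 (466 left).
−365 (one year) → Nov 30, 1880 (101 left).
−30 → Oct 31, 1880 (end of Oct, 31 days; 71 left).
−31 → Sep 30, 1880 (end of Sep, 30 days; 40 left).
−30 → Aug 31, 1880 (end of Aug, 31 days; 10 left).
−10 → Aug 21, 1880.

August 21, 1880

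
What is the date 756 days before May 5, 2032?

−366 (one year; includes Feb 29, 2032) → May 5, 2031 (390 left).
−5 → Apr 30, 2031 (end of Apr, 30 days; 385 left).
−30 → Mar 31, 2031 (end of Mar, 31 days; 355 left).
−31 → Feb 28, 2031 (end of Feb, 28 days; 324 left).
−28 → Jan 31, 2031 (end of Jan, 31 days; 296 left).
−31 → Dec 31, 2030 (end of Dec, 31 days; 265 left).
−31 → Nov 30, 2030 (end of Nov, 30 days; 234 left).
−30 → Oct 31, 2030 (end of Oct, 31 days; 204 left).
−31 → Sep 30, 2030 (end of Sep, 30 days; 173 left).
−30 → Aug 31, 2030 (end of Aug, 31 days; 143 left).
−31 → Jul 31, 2030 (end of Jul, 31 days; 112 left).
−31 → Jun 30, 2030 (end of Jun, 30 days; 81 left).
−30 → May 31, 2030 (end of May, 31 days; 51 left).
−31 → Apr 30, 2030 (end of Apr, 30 days; 20 left).
−20 → Apr 10, 2030.

April 10, 2030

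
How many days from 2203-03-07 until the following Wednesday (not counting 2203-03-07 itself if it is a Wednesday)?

2

Mar 7, 2203 is a Monday.
From Monday to the next Wednesday is 2 days.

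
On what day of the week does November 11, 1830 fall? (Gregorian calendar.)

Thursday

Doomsday rule: the anchor day for the 1800s is Friday. For year 30: 30÷12 = 2 r 6, and 6÷4 = 1, so 2+6+1 = 9.
Friday + 9 ≡ Sunday — that's 1830's doomsday.
In November the doomsday date is Nov 7.
Nov 11 is 4 days after Nov 7; 4 mod 7 = 4, so Sunday + 4 = Thursday.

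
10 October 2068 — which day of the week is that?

Doomsday rule: the anchor day for the 2000s is Tuesday. For year 68: 68÷12 = 5 r 8, and 8÷4 = 2, so 5+8+2 = 15.
Tuesday + 15 ≡ Wednesday — that's 2068's doomsday.
In October the doomsday date is Oct 10.
Oct 10 is the doomsday itself: Wednesday.

Wednesday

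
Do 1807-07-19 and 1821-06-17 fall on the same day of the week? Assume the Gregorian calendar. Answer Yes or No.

Yes

From Jul 19, 1807 to Jun 17, 1821 is 5082 days.
5082 mod 7 = 0, so they are the same weekday.
(Jul 19, 1807 is a Sunday; Jun 17, 1821 is a Sunday.)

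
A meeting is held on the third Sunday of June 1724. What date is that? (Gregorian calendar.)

June 1, 1724 is a Thursday.
The first Sunday is therefore June 4 (3 days later).
The third Sunday is 4 + 2×7 = June 18.

June 18, 1724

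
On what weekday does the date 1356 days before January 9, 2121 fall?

Saturday

First find the weekday of Jan 9, 2121. Doomsday rule: the anchor day for the 2100s is Sunday. For year 21: 21÷12 = 1 r 9, and 9÷4 = 2, so 1+9+2 = 12.
Sunday + 12 ≡ Friday — that's 2121's doomsday.
In January the doomsday date is Jan 3 (2121 is not a leap year).
Jan 9 is 6 days after Jan 3; 6 mod 7 = 6, so Friday + 6 = Thursday.
1356 mod 7 = 5, so 1356 days before a Thursday is Thursday − 5 = Saturday.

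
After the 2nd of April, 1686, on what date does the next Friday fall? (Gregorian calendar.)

April 5, 1686

Apr 2, 1686 is a Tuesday.
From Tuesday to the next Friday is 3 days.
Apr 2, 1686 + 3 = Apr 5, 1686.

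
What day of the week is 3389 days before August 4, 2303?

Aug 4, 2303 is a Tuesday.
3389 mod 7 = 1, so 3389 days before a Tuesday is Tuesday − 1 = Monday.

Monday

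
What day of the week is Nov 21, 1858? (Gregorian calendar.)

Sunday

Doomsday rule: the anchor day for the 1800s is Friday. For year 58: 58÷12 = 4 r 10, and 10÷4 = 2, so 4+10+2 = 16.
Friday + 16 ≡ Sunday — that's 1858's doomsday.
In November the doomsday date is Nov 7.
Nov 21 is 14 days after Nov 7; 14 mod 7 = 0, so Sunday + 0 = Sunday.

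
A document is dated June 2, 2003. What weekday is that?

Doomsday rule: the anchor day for the 2000s is Tuesday. For year 03: 3÷12 = 0 r 3, and 3÷4 = 0, so 0+3+0 = 3.
Tuesday + 3 ≡ Friday — that's 2003's doomsday.
In June the doomsday date is Jun 6.
Jun 2 is 4 days before Jun 6; 4 mod 7 = 4, so Friday − 4 = Monday.

Monday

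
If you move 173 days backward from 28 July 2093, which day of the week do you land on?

Jul 28, 2093 is a Tuesday.
173 mod 7 = 5, so 173 days before a Tuesday is Tuesday − 5 = Thursday.

Thursday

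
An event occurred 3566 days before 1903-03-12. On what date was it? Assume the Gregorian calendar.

June 5, 1893

−365 (one year) → Mar 12, 1902 (3201 left).
−365 (one year) → Mar 12, 1901 (2836 left).
−365 (one year) → Mar 12, 1900 (2471 left).
−365 (one year) → Mar 12, 1899 (2106 left).
−365 (one year) → Mar 12, 1898 (1741 left).
−365 (one year) → Mar 12, 1897 (1376 left).
−365 (one year) → Mar 12, 1896 (1011 left).
−366 (one year; includes Feb 29, 1896) → Mar 12, 1895 (645 left).
−365 (one year) → Mar 12, 1894 (280 left).
−12 → Feb 28, 1894 (end of Feb, 28 days; 268 left).
−28 → Jan 31, 1894 (end of Jan, 31 days; 240 left).
−31 → Dec 31, 1893 (end of Dec, 31 days; 209 left).
−31 → Nov 30, 1893 (end of Nov, 30 days; 178 left).
−30 → Oct 31, 1893 (end of Oct, 31 days; 148 left).
−31 → Sep 30, 1893 (end of Sep, 30 days; 117 left).
−30 → Aug 31, 1893 (end of Aug, 31 days; 87 left).
−31 → Jul 31, 1893 (end of Jul, 31 days; 56 left).
−31 → Jun 30, 1893 (end of Jun, 30 days; 25 left).
−25 → Jun 5, 1893.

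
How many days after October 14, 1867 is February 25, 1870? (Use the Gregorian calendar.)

Oct 14, 1867 → Oct 14, 1868: 366 days (Feb 29, 1868 is in that span).
Oct 14, 1868 → Oct 14, 1869: 365 days.
Oct 14, 1869 → Nov 14, 1869: 31 days (October has 31).
Nov 14, 1869 → Dec 14, 1869: 30 days (November has 30).
Dec 14, 1869 → Jan 14, 1870: 31 days (December has 31).
Jan 14, 1870 → Feb 14, 1870: 31 days (January has 31).
Feb 14, 1870 → Feb 25, 1870: 11 days.
Total: 865 days.

865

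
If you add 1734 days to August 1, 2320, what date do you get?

+365 (one year) → Aug 1, 2321 (1369 left).
+365 (one year) → Aug 1, 2322 (1004 left).
+365 (one year) → Aug 1, 2323 (639 left).
+366 (one year; includes Feb 29, 2324) → Aug 1, 2324 (273 left).
Aug has 31 days: +31 → Sep 1, 2324 (242 left).
Sep has 30 days: +30 → Oct 1, 2324 (212 left).
Oct has 31 days: +31 → Nov 1, 2324 (181 left).
Nov has 30 days: +30 → Dec 1, 2324 (151 left).
Dec has 31 days: +31 → Jan 1, 2325 (120 left).
Jan has 31 days: +31 → Feb 1, 2325 (89 left).
Feb has 28 days: +28 → Mar 1, 2325 (61 left).
Mar has 31 days: +31 → Apr 1, 2325 (30 left).
Apr has 30 days: +30 → May 1, 2325 (0 left).

May 1, 2325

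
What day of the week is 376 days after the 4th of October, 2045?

Monday

First find the weekday of Oct 4, 2045. Doomsday rule: the anchor day for the 2000s is Tuesday. For year 45: 45÷12 = 3 r 9, and 9÷4 = 2, so 3+9+2 = 14.
Tuesday + 14 ≡ Tuesday — that's 2045's doomsday.
In October the doomsday date is Oct 10.
Oct 4 is 6 days before Oct 10; 6 mod 7 = 6, so Tuesday − 6 = Wednesday.
376 mod 7 = 5, so 376 days after a Wednesday is Wednesday + 5 = Monday.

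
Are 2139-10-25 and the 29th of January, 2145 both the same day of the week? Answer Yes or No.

From Oct 25, 2139 to Jan 29, 2145 is 1923 days.
1923 mod 7 = 5, so they are different weekdays.
(Oct 25, 2139 is a Sunday; Jan 29, 2145 is a Friday.)

No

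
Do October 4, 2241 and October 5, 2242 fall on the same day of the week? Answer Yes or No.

No

From Oct 4, 2241 to Oct 5, 2242 is 366 days.
366 mod 7 = 2, so they are different weekdays.
(Oct 4, 2241 is a Monday; Oct 5, 2242 is a Wednesday.)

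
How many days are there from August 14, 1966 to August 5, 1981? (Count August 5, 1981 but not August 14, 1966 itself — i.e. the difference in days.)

Aug 14, 1966 → Aug 14, 1967: 365 days.
Aug 14, 1967 → Aug 14, 1968: 366 days (Feb 29, 1968 is in that span).
Aug 14, 1968 → Aug 14, 1969: 365 days.
Aug 14, 1969 → Aug 14, 1970: 365 days.
Aug 14, 1970 → Aug 14, 1971: 365 days.
Aug 14, 1971 → Aug 14, 1972: 366 days (Feb 29, 1972 is in that span).
Aug 14, 1972 → Aug 14, 1973: 365 days.
Aug 14, 1973 → Aug 14, 1974: 365 days.
Aug 14, 1974 → Aug 14, 1975: 365 days.
Aug 14, 1975 → Aug 14, 1976: 366 days (Feb 29, 1976 is in that span).
Aug 14, 1976 → Aug 14, 1977: 365 days.
Aug 14, 1977 → Aug 14, 1978: 365 days.
Aug 14, 1978 → Aug 14, 1979: 365 days.
Aug 14, 1979 → Aug 14, 1980: 366 days (Feb 29, 1980 is in that span).
Aug 14, 1980 → Sep 14, 1980: 31 days (August has 31).
Sep 14, 1980 → Oct 14, 1980: 30 days (September has 30).
Oct 14, 1980 → Nov 14, 1980: 31 days (October has 31).
Nov 14, 1980 → Dec 14, 1980: 30 days (November has 30).
Dec 14, 1980 → Jan 14, 1981: 31 days (December has 31).
Jan 14, 1981 → Feb 14, 1981: 31 days (January has 31).
Feb 14, 1981 → Mar 14, 1981: 28 days (February has 28).
Mar 14, 1981 → Apr 14, 1981: 31 days (March has 31).
Apr 14, 1981 → May 14, 1981: 30 days (April has 30).
May 14, 1981 → Jun 14, 1981: 31 days (May has 31).
Jun 14, 1981 → Jul 14, 1981: 30 days (June has 30).
Jul 14, 1981 → Aug 5, 1981: 22 days.
Total: 5470 days.

5470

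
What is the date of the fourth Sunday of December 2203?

December 25, 2203

December 1, 2203 is a Thursday.
The first Sunday is therefore December 4 (3 days later).
The fourth Sunday is 4 + 3×7 = December 25.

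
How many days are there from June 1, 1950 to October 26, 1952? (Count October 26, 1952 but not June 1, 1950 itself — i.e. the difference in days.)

878

Jun 1, 1950 → Jun 1, 1951: 365 days.
Jun 1, 1951 → Jun 1, 1952: 366 days (Feb 29, 1952 is in that span).
Jun 1, 1952 → Jul 1, 1952: 30 days (June has 30).
Jul 1, 1952 → Aug 1, 1952: 31 days (July has 31).
Aug 1, 1952 → Sep 1, 1952: 31 days (August has 31).
Sep 1, 1952 → Oct 1, 1952: 30 days (September has 30).
Oct 1, 1952 → Oct 26, 1952: 25 days.
Total: 878 days.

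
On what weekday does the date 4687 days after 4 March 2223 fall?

Saturday

First find the weekday of Mar 4, 2223. Doomsday rule: the anchor day for the 2200s is Friday. For year 23: 23÷12 = 1 r 11, and 11÷4 = 2, so 1+11+2 = 14.
Friday + 14 ≡ Friday — that's 2223's doomsday.
In March the doomsday date is Mar 14.
Mar 4 is 10 days before Mar 14; 10 mod 7 = 3, so Friday − 3 = Tuesday.
4687 mod 7 = 4, so 4687 days after a Tuesday is Tuesday + 4 = Saturday.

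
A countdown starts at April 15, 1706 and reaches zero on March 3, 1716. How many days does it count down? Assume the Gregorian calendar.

Apr 15, 1706 → Apr 15, 1707: 365 days.
Apr 15, 1707 → Apr 15, 1708: 366 days (Feb 29, 1708 is in that span).
Apr 15, 1708 → Apr 15, 1709: 365 days.
Apr 15, 1709 → Apr 15, 1710: 365 days.
Apr 15, 1710 → Apr 15, 1711: 365 days.
Apr 15, 1711 → Apr 15, 1712: 366 days (Feb 29, 1712 is in that span).
Apr 15, 1712 → Apr 15, 1713: 365 days.
Apr 15, 1713 → Apr 15, 1714: 365 days.
Apr 15, 1714 → Apr 15, 1715: 365 days.
Apr 15, 1715 → May 15, 1715: 30 days (April has 30).
May 15, 1715 → Jun 15, 1715: 31 days (May has 31).
Jun 15, 1715 → Jul 15, 1715: 30 days (June has 30).
Jul 15, 1715 → Aug 15, 1715: 31 days (July has 31).
Aug 15, 1715 → Sep 15, 1715: 31 days (August has 31).
Sep 15, 1715 → Oct 15, 1715: 30 days (September has 30).
Oct 15, 1715 → Nov 15, 1715: 31 days (October has 31).
Nov 15, 1715 → Dec 15, 1715: 30 days (November has 30).
Dec 15, 1715 → Jan 15, 1716: 31 days (December has 31).
Jan 15, 1716 → Feb 15, 1716: 31 days (January has 31).
Feb 15, 1716 → Mar 3, 1716: 17 days.
Total: 3610 days.

3610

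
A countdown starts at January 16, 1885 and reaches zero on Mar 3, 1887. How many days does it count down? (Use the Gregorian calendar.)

Jan 16, 1885 → Jan 16, 1886: 365 days.
Jan 16, 1886 → Jan 16, 1887: 365 days.
Jan 16, 1887 → Feb 16, 1887: 31 days (January has 31).
Feb 16, 1887 → Mar 3, 1887: 15 days.
Total: 776 days.

776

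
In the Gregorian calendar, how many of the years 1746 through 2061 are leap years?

77

Multiples of 4 in [1746,2061]: 79.
Of those, multiples of 100: 3 (not leap unless ÷400).
Multiples of 400: 1.
Leap years = 79 − 3 + 1 = 77.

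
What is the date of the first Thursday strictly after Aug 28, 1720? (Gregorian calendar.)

August 29, 1720

Aug 28, 1720 is a Wednesday.
From Wednesday to the next Thursday is 1 day.
Aug 28, 1720 + 1 = Aug 29, 1720.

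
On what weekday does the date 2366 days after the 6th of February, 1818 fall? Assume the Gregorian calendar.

Friday

First find the weekday of Feb 6, 1818. Doomsday rule: the anchor day for the 1800s is Friday. For year 18: 18÷12 = 1 r 6, and 6÷4 = 1, so 1+6+1 = 8.
Friday + 8 ≡ Saturday — that's 1818's doomsday.
In February the doomsday date is Feb 28 (1818 is not a leap year).
Feb 6 is 22 days before Feb 28; 22 mod 7 = 1, so Saturday − 1 = Friday.
2366 mod 7 = 0, so 2366 days after a Friday is Friday + 0 = Friday.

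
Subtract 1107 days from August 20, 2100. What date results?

August 8, 2097

−365 (one year) → Aug 20, 2099 (742 left).
−365 (one year) → Aug 20, 2098 (377 left).
−20 → Jul 31, 2098 (end of Jul, 31 days; 357 left).
−31 → Jun 30, 2098 (end of Jun, 30 days; 326 left).
−30 → May 31, 2098 (end of May, 31 days; 296 left).
−31 → Apr 30, 2098 (end of Apr, 30 days; 265 left).
−30 → Mar 31, 2098 (end of Mar, 31 days; 235 left).
−31 → Feb 28, 2098 (end of Feb, 28 days; 204 left).
−28 → Jan 31, 2098 (end of Jan, 31 days; 176 left).
−31 → Dec 31, 2097 (end of Dec, 31 days; 145 left).
−31 → Nov 30, 2097 (end of Nov, 30 days; 114 left).
−30 → Oct 31, 2097 (end of Oct, 31 days; 84 left).
−31 → Sep 30, 2097 (end of Sep, 30 days; 53 left).
−30 → Aug 31, 2097 (end of Aug, 31 days; 23 left).
−23 → Aug 8, 2097.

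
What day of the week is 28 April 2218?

Doomsday rule: the anchor day for the 2200s is Friday. For year 18: 18÷12 = 1 r 6, and 6÷4 = 1, so 1+6+1 = 8.
Friday + 8 ≡ Saturday — that's 2218's doomsday.
In April the doomsday date is Apr 4.
Apr 28 is 24 days after Apr 4; 24 mod 7 = 3, so Saturday + 3 = Tuesday.

Tuesday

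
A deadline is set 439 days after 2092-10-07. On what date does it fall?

+365 (one year) → Oct 7, 2093 (74 left).
Oct has 31 days: +25 → Nov 1, 2093 (49 left).
Nov has 30 days: +30 → Dec 1, 2093 (19 left).
+19 → Dec 20, 2093.

December 20, 2093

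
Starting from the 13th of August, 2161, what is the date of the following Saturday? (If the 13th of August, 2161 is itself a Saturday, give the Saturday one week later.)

Aug 13, 2161 is a Thursday.
From Thursday to the next Saturday is 2 days.
Aug 13, 2161 + 2 = Aug 15, 2161.

August 15, 2161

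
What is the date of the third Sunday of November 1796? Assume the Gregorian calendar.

November 1, 1796 is a Tuesday.
The first Sunday is therefore November 6 (5 days later).
The third Sunday is 6 + 2×7 = November 20.

November 20, 1796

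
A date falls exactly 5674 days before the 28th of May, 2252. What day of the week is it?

Monday

First find the weekday of May 28, 2252. Doomsday rule: the anchor day for the 2200s is Friday. For year 52: 52÷12 = 4 r 4, and 4÷4 = 1, so 4+4+1 = 9.
Friday + 9 ≡ Sunday — that's 2252's doomsday.
In May the doomsday date is May 9.
May 28 is 19 days after May 9; 19 mod 7 = 5, so Sunday + 5 = Friday.
5674 mod 7 = 4, so 5674 days before a Friday is Friday − 4 = Monday.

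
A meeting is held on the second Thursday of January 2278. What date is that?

January 1, 2278 is a Tuesday.
The first Thursday is therefore January 3 (2 days later).
The second Thursday is 3 + 1×7 = January 10.

January 10, 2278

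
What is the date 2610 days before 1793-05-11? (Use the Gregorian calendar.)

March 19, 1786

−365 (one year) → May 11, 1792 (2245 left).
−366 (one year; includes Feb 29, 1792) → May 11, 1791 (1879 left).
−365 (one year) → May 11, 1790 (1514 left).
−365 (one year) → May 11, 1789 (1149 left).
−365 (one year) → May 11, 1788 (784 left).
−366 (one year; includes Feb 29, 1788) → May 11, 1787 (418 left).
−365 (one year) → May 11, 1786 (53 left).
−11 → Apr 30, 1786 (end of Apr, 30 days; 42 left).
−30 → Mar 31, 1786 (end of Mar, 31 days; 12 left).
−12 → Mar 19, 1786.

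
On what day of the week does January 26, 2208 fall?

Doomsday rule: the anchor day for the 2200s is Friday. For year 08: 8÷12 = 0 r 8, and 8÷4 = 2, so 0+8+2 = 10.
Friday + 10 ≡ Monday — that's 2208's doomsday.
In January the doomsday date is Jan 4 (2208 is a leap year (divisible by 4)).
Jan 26 is 22 days after Jan 4; 22 mod 7 = 1, so Monday + 1 = Tuesday.

Tuesday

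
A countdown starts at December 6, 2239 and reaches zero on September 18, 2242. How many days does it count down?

1017

Dec 6, 2239 → Dec 6, 2240: 366 days (Feb 29, 2240 is in that span).
Dec 6, 2240 → Dec 6, 2241: 365 days.
Dec 6, 2241 → Jan 6, 2242: 31 days (December has 31).
Jan 6, 2242 → Feb 6, 2242: 31 days (January has 31).
Feb 6, 2242 → Mar 6, 2242: 28 days (February has 28).
Mar 6, 2242 → Apr 6, 2242: 31 days (March has 31).
Apr 6, 2242 → May 6, 2242: 30 days (April has 30).
May 6, 2242 → Jun 6, 2242: 31 days (May has 31).
Jun 6, 2242 → Jul 6, 2242: 30 days (June has 30).
Jul 6, 2242 → Aug 6, 2242: 31 days (July has 31).
Aug 6, 2242 → Sep 6, 2242: 31 days (August has 31).
Sep 6, 2242 → Sep 18, 2242: 12 days.
Total: 1017 days.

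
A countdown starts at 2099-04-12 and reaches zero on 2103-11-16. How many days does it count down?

1678

Apr 12, 2099 → Apr 12, 2100: 365 days.
Apr 12, 2100 → Apr 12, 2101: 365 days.
Apr 12, 2101 → Apr 12, 2102: 365 days.
Apr 12, 2102 → Apr 12, 2103: 365 days.
Apr 12, 2103 → May 12, 2103: 30 days (April has 30).
May 12, 2103 → Jun 12, 2103: 31 days (May has 31).
Jun 12, 2103 → Jul 12, 2103: 30 days (June has 30).
Jul 12, 2103 → Aug 12, 2103: 31 days (July has 31).
Aug 12, 2103 → Sep 12, 2103: 31 days (August has 31).
Sep 12, 2103 → Oct 12, 2103: 30 days (September has 30).
Oct 12, 2103 → Nov 12, 2103: 31 days (October has 31).
Nov 12, 2103 → Nov 16, 2103: 4 days.
Total: 1678 days.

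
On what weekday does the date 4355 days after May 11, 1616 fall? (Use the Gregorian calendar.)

Thursday

May 11, 1616 is a Wednesday.
4355 mod 7 = 1, so 4355 days after a Wednesday is Wednesday + 1 = Thursday.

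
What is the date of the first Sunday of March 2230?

March 7, 2230

March 1, 2230 is a Monday.
The first Sunday is therefore March 7 (6 days later).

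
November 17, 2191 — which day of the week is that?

Thursday

Doomsday rule: the anchor day for the 2100s is Sunday. For year 91: 91÷12 = 7 r 7, and 7÷4 = 1, so 7+7+1 = 15.
Sunday + 15 ≡ Monday — that's 2191's doomsday.
In November the doomsday date is Nov 7.
Nov 17 is 10 days after Nov 7; 10 mod 7 = 3, so Monday + 3 = Thursday.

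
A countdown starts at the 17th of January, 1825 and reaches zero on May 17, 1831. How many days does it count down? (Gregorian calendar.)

2311

Jan 17, 1825 → Jan 17, 1826: 365 days.
Jan 17, 1826 → Jan 17, 1827: 365 days.
Jan 17, 1827 → Jan 17, 1828: 365 days.
Jan 17, 1828 → Jan 17, 1829: 366 days (Feb 29, 1828 is in that span).
Jan 17, 1829 → Jan 17, 1830: 365 days.
Jan 17, 1830 → Jan 17, 1831: 365 days.
Jan 17, 1831 → Feb 17, 1831: 31 days (January has 31).
Feb 17, 1831 → Mar 17, 1831: 28 days (February has 28).
Mar 17, 1831 → Apr 17, 1831: 31 days (March has 31).
Apr 17, 1831 → May 17, 1831: 30 days.
Total: 2311 days.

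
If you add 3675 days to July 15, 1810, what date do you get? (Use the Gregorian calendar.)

August 6, 1820

+365 (one year) → Jul 15, 1811 (3310 left).
+366 (one year; includes Feb 29, 1812) → Jul 15, 1812 (2944 left).
+365 (one year) → Jul 15, 1813 (2579 left).
+365 (one year) → Jul 15, 1814 (2214 left).
+365 (one year) → Jul 15, 1815 (1849 left).
+366 (one year; includes Feb 29, 1816) → Jul 15, 1816 (1483 left).
+365 (one year) → Jul 15, 1817 (1118 left).
+365 (one year) → Jul 15, 1818 (753 left).
+365 (one year) → Jul 15, 1819 (388 left).
Jul has 31 days: +17 → Aug 1, 1819 (371 left).
Aug has 31 days: +31 → Sep 1, 1819 (340 left).
Sep has 30 days: +30 → Oct 1, 1819 (310 left).
Oct has 31 days: +31 → Nov 1, 1819 (279 left).
Nov has 30 days: +30 → Dec 1, 1819 (249 left).
Dec has 31 days: +31 → Jan 1, 1820 (218 left).
Jan has 31 days: +31 → Feb 1, 1820 (187 left).
Feb has 29 days: +29 → Mar 1, 1820 (158 left).
Mar has 31 days: +31 → Apr 1, 1820 (127 left).
Apr has 30 days: +30 → May 1, 1820 (97 left).
May has 31 days: +31 → Jun 1, 1820 (66 left).
Jun has 30 days: +30 → Jul 1, 1820 (36 left).
Jul has 31 days: +31 → Aug 1, 1820 (5 left).
+5 → Aug 6, 1820.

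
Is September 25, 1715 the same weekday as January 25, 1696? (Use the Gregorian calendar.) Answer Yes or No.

Yes

From Jan 25, 1696 to Sep 25, 1715 is 7182 days.
7182 mod 7 = 0, so they are the same weekday.
(Jan 25, 1696 is a Wednesday; Sep 25, 1715 is a Wednesday.)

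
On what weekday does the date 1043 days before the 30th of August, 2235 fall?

Sunday

First find the weekday of Aug 30, 2235. Doomsday rule: the anchor day for the 2200s is Friday. For year 35: 35÷12 = 2 r 11, and 11÷4 = 2, so 2+11+2 = 15.
Friday + 15 ≡ Saturday — that's 2235's doomsday.
In August the doomsday date is Aug 8.
Aug 30 is 22 days after Aug 8; 22 mod 7 = 1, so Saturday + 1 = Sunday.
1043 mod 7 = 0, so 1043 days before a Sunday is Sunday − 0 = Sunday.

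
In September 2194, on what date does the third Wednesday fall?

September 1, 2194 is a Monday.
The first Wednesday is therefore September 3 (2 days later).
The third Wednesday is 3 + 2×7 = September 17.

September 17, 2194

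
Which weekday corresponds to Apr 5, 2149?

Saturday

Doomsday rule: the anchor day for the 2100s is Sunday. For year 49: 49÷12 = 4 r 1, and 1÷4 = 0, so 4+1+0 = 5.
Sunday + 5 ≡ Friday — that's 2149's doomsday.
In April the doomsday date is Apr 4.
Apr 5 is 1 day after Apr 4; 1 mod 7 = 1, so Friday + 1 = Saturday.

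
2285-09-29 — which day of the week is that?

Tuesday

Doomsday rule: the anchor day for the 2200s is Friday. For year 85: 85÷12 = 7 r 1, and 1÷4 = 0, so 7+1+0 = 8.
Friday + 8 ≡ Saturday — that's 2285's doomsday.
In September the doomsday date is Sep 5.
Sep 29 is 24 days after Sep 5; 24 mod 7 = 3, so Saturday + 3 = Tuesday.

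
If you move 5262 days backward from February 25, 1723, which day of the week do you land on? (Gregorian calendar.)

Feb 25, 1723 is a Thursday.
5262 mod 7 = 5, so 5262 days before a Thursday is Thursday − 5 = Saturday.

Saturday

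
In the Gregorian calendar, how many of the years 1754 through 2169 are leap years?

Multiples of 4 in [1754,2169]: 104.
Of those, multiples of 100: 4 (not leap unless ÷400).
Multiples of 400: 1.
Leap years = 104 − 4 + 1 = 101.

101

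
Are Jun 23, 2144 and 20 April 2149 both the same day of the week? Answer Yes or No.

No

From Jun 23, 2144 to Apr 20, 2149 is 1762 days.
1762 mod 7 = 5, so they are different weekdays.
(Jun 23, 2144 is a Tuesday; Apr 20, 2149 is a Sunday.)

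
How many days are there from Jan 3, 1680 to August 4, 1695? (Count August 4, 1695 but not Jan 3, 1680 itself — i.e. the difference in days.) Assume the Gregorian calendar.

Jan 3, 1680 → Jan 3, 1681: 366 days (Feb 29, 1680 is in that span).
Jan 3, 1681 → Jan 3, 1682: 365 days.
Jan 3, 1682 → Jan 3, 1683: 365 days.
Jan 3, 1683 → Jan 3, 1684: 365 days.
Jan 3, 1684 → Jan 3, 1685: 366 days (Feb 29, 1684 is in that span).
Jan 3, 1685 → Jan 3, 1686: 365 days.
Jan 3, 1686 → Jan 3, 1687: 365 days.
Jan 3, 1687 → Jan 3, 1688: 365 days.
Jan 3, 1688 → Jan 3, 1689: 366 days (Feb 29, 1688 is in that span).
Jan 3, 1689 → Jan 3, 1690: 365 days.
Jan 3, 1690 → Jan 3, 1691: 365 days.
Jan 3, 1691 → Jan 3, 1692: 365 days.
Jan 3, 1692 → Jan 3, 1693: 366 days (Feb 29, 1692 is in that span).
Jan 3, 1693 → Jan 3, 1694: 365 days.
Jan 3, 1694 → Jan 3, 1695: 365 days.
Jan 3, 1695 → Feb 3, 1695: 31 days (January has 31).
Feb 3, 1695 → Mar 3, 1695: 28 days (February has 28).
Mar 3, 1695 → Apr 3, 1695: 31 days (March has 31).
Apr 3, 1695 → May 3, 1695: 30 days (April has 30).
May 3, 1695 → Jun 3, 1695: 31 days (May has 31).
Jun 3, 1695 → Jul 3, 1695: 30 days (June has 30).
Jul 3, 1695 → Aug 3, 1695: 31 days (July has 31).
Aug 3, 1695 → Aug 4, 1695: 1 days.
Total: 5692 days.

5692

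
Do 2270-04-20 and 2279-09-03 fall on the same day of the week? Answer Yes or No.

From Apr 20, 2270 to Sep 3, 2279 is 3423 days.
3423 mod 7 = 0, so they are the same weekday.
(Apr 20, 2270 is a Wednesday; Sep 3, 2279 is a Wednesday.)

Yes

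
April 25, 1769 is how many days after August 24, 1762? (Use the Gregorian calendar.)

Aug 24, 1762 → Aug 24, 1763: 365 days.
Aug 24, 1763 → Aug 24, 1764: 366 days (Feb 29, 1764 is in that span).
Aug 24, 1764 → Aug 24, 1765: 365 days.
Aug 24, 1765 → Aug 24, 1766: 365 days.
Aug 24, 1766 → Aug 24, 1767: 365 days.
Aug 24, 1767 → Aug 24, 1768: 366 days (Feb 29, 1768 is in that span).
Aug 24, 1768 → Sep 24, 1768: 31 days (August has 31).
Sep 24, 1768 → Oct 24, 1768: 30 days (September has 30).
Oct 24, 1768 → Nov 24, 1768: 31 days (October has 31).
Nov 24, 1768 → Dec 24, 1768: 30 days (November has 30).
Dec 24, 1768 → Jan 24, 1769: 31 days (December has 31).
Jan 24, 1769 → Feb 24, 1769: 31 days (January has 31).
Feb 24, 1769 → Mar 24, 1769: 28 days (February has 28).
Mar 24, 1769 → Apr 24, 1769: 31 days (March has 31).
Apr 24, 1769 → Apr 25, 1769: 1 days.
Total: 2436 days.

2436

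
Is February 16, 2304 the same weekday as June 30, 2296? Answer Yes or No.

From Jun 30, 2296 to Feb 16, 2304 is 2786 days.
2786 mod 7 = 0, so they are the same weekday.
(Jun 30, 2296 is a Tuesday; Feb 16, 2304 is a Tuesday.)

Yes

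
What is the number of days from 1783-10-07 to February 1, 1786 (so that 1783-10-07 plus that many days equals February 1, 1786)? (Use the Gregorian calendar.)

848

Oct 7, 1783 → Oct 7, 1784: 366 days (Feb 29, 1784 is in that span).
Oct 7, 1784 → Oct 7, 1785: 365 days.
Oct 7, 1785 → Nov 7, 1785: 31 days (October has 31).
Nov 7, 1785 → Dec 7, 1785: 30 days (November has 30).
Dec 7, 1785 → Jan 7, 1786: 31 days (December has 31).
Jan 7, 1786 → Feb 1, 1786: 25 days.
Total: 848 days.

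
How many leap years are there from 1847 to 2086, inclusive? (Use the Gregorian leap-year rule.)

59

Multiples of 4 in [1847,2086]: 60.
Of those, multiples of 100: 2 (not leap unless ÷400).
Multiples of 400: 1.
Leap years = 60 − 2 + 1 = 59.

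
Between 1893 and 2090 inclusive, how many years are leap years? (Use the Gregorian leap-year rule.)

48

Multiples of 4 in [1893,2090]: 49.
Of those, multiples of 100: 2 (not leap unless ÷400).
Multiples of 400: 1.
Leap years = 49 − 2 + 1 = 48.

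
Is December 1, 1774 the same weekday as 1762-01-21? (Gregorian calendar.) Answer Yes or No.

Yes

From Jan 21, 1762 to Dec 1, 1774 is 4697 days.
4697 mod 7 = 0, so they are the same weekday.
(Jan 21, 1762 is a Thursday; Dec 1, 1774 is a Thursday.)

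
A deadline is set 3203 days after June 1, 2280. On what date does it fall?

+365 (one year) → Jun 1, 2281 (2838 left).
+365 (one year) → Jun 1, 2282 (2473 left).
+365 (one year) → Jun 1, 2283 (2108 left).
+366 (one year; includes Feb 29, 2284) → Jun 1, 2284 (1742 left).
+365 (one year) → Jun 1, 2285 (1377 left).
+365 (one year) → Jun 1, 2286 (1012 left).
+365 (one year) → Jun 1, 2287 (647 left).
+366 (one year; includes Feb 29, 2288) → Jun 1, 2288 (281 left).
Jun has 30 days: +30 → Jul 1, 2288 (251 left).
Jul has 31 days: +31 → Aug 1, 2288 (220 left).
Aug has 31 days: +31 → Sep 1, 2288 (189 left).
Sep has 30 days: +30 → Oct 1, 2288 (159 left).
Oct has 31 days: +31 → Nov 1, 2288 (128 left).
Nov has 30 days: +30 → Dec 1, 2288 (98 left).
Dec has 31 days: +31 → Jan 1, 2289 (67 left).
Jan has 31 days: +31 → Feb 1, 2289 (36 left).
Feb has 28 days: +28 → Mar 1, 2289 (8 left).
+8 → Mar 9, 2289.

March 9, 2289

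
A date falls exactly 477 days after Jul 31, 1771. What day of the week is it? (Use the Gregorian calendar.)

First find the weekday of Jul 31, 1771. Doomsday rule: the anchor day for the 1700s is Sunday. For year 71: 71÷12 = 5 r 11, and 11÷4 = 2, so 5+11+2 = 18.
Sunday + 18 ≡ Thursday — that's 1771's doomsday.
In July the doomsday date is Jul 11.
Jul 31 is 20 days after Jul 11; 20 mod 7 = 6, so Thursday + 6 = Wednesday.
477 mod 7 = 1, so 477 days after a Wednesday is Wednesday + 1 = Thursday.

Thursday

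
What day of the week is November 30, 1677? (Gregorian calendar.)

Doomsday rule: the anchor day for the 1600s is Tuesday. For year 77: 77÷12 = 6 r 5, and 5÷4 = 1, so 6+5+1 = 12.
Tuesday + 12 ≡ Sunday — that's 1677's doomsday.
In November the doomsday date is Nov 7.
Nov 30 is 23 days after Nov 7; 23 mod 7 = 2, so Sunday + 2 = Tuesday.

Tuesday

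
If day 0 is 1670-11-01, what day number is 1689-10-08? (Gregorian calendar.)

6916

Nov 1, 1670 → Nov 1, 1671: 365 days.
Nov 1, 1671 → Nov 1, 1672: 366 days (Feb 29, 1672 is in that span).
Nov 1, 1672 → Nov 1, 1673: 365 days.
Nov 1, 1673 → Nov 1, 1674: 365 days.
Nov 1, 1674 → Nov 1, 1675: 365 days.
Nov 1, 1675 → Nov 1, 1676: 366 days (Feb 29, 1676 is in that span).
Nov 1, 1676 → Nov 1, 1677: 365 days.
Nov 1, 1677 → Nov 1, 1678: 365 days.
Nov 1, 1678 → Nov 1, 1679: 365 days.
Nov 1, 1679 → Nov 1, 1680: 366 days (Feb 29, 1680 is in that span).
Nov 1, 1680 → Nov 1, 1681: 365 days.
Nov 1, 1681 → Nov 1, 1682: 365 days.
Nov 1, 1682 → Nov 1, 1683: 365 days.
Nov 1, 1683 → Nov 1, 1684: 366 days (Feb 29, 1684 is in that span).
Nov 1, 1684 → Nov 1, 1685: 365 days.
Nov 1, 1685 → Nov 1, 1686: 365 days.
Nov 1, 1686 → Nov 1, 1687: 365 days.
Nov 1, 1687 → Nov 1, 1688: 366 days (Feb 29, 1688 is in that span).
Nov 1, 1688 → Dec 1, 1688: 30 days (November has 30).
Dec 1, 1688 → Jan 1, 1689: 31 days (December has 31).
Jan 1, 1689 → Feb 1, 1689: 31 days (January has 31).
Feb 1, 1689 → Mar 1, 1689: 28 days (February has 28).
Mar 1, 1689 → Apr 1, 1689: 31 days (March has 31).
Apr 1, 1689 → May 1, 1689: 30 days (April has 30).
May 1, 1689 → Jun 1, 1689: 31 days (May has 31).
Jun 1, 1689 → Jul 1, 1689: 30 days (June has 30).
Jul 1, 1689 → Aug 1, 1689: 31 days (July has 31).
Aug 1, 1689 → Sep 1, 1689: 31 days (August has 31).
Sep 1, 1689 → Oct 1, 1689: 30 days (September has 30).
Oct 1, 1689 → Oct 8, 1689: 7 days.
Total: 6916 days.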